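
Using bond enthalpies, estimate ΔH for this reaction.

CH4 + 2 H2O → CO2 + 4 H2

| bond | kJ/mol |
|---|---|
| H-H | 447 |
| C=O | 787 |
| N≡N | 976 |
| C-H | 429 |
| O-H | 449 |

ΔH ≈ +150 kJ

Bonds broken (reactants):
  C-H: 4 × 429 = 1716
  O-H: 4 × 449 = 1796
  Σ(broken) = 3512 kJ
Bonds formed (products):
  C=O: 2 × 787 = 1574
  H-H: 4 × 447 = 1788
  Σ(formed) = 3362 kJ
ΔH = Σ(broken) − Σ(formed) = 3512 − 3362 = +150 kJ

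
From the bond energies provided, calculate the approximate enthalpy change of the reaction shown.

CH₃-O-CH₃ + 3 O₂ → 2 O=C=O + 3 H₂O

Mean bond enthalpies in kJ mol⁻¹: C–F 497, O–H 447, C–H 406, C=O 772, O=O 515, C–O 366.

ΔH ≈ −1057 kJ

Bonds broken (reactants):
  C–H: 6 × 406 = 2436
  C–O: 2 × 366 = 732
  O=O: 3 × 515 = 1545
  Σ(broken) = 4713 kJ
Bonds formed (products):
  C=O: 4 × 772 = 3088
  O–H: 6 × 447 = 2682
  Σ(formed) = 5770 kJ
ΔH = Σ(broken) − Σ(formed) = 4713 − 5770 = −1057 kJ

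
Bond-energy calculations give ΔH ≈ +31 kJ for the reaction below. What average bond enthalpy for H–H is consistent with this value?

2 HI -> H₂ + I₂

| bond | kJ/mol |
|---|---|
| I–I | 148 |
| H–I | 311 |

Let D be the H–H bond energy.
Σ(broken) = 2×311 = 622
Σ(formed) = 1×D + 1×148 = 148 + D
ΔH = Σ(broken) − Σ(formed) = (622) − (148 + D) = +474 − D
Setting this equal to +31 kJ gives D = 443 kJ/mol.

D(H–H) ≈ 443 kJ/mol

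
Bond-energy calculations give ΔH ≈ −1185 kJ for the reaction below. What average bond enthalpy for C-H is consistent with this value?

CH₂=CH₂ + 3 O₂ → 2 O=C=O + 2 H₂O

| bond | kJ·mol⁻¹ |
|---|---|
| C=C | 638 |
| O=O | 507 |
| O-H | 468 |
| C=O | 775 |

Let D be the C-H bond energy.
Σ(broken) = 4×D + 1×638 + 3×507 = 2159 + 4D
Σ(formed) = 4×775 + 4×468 = 4972
ΔH = Σ(broken) − Σ(formed) = (2159 + 4D) − (4972) = −2813 + 4D
Setting this equal to −1185 kJ gives 4D = 1628, so D = 407 kJ/mol.

D(C-H) ≈ 407 kJ/mol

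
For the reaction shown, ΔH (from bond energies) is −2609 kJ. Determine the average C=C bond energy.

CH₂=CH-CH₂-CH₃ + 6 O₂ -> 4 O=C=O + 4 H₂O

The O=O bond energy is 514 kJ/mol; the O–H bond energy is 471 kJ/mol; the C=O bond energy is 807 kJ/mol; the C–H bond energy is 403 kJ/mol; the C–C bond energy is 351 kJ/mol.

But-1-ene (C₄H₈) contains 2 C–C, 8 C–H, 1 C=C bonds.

Let D be the C=C bond energy.
Σ(broken) = 2×351 + 8×403 + 1×D + 6×514 = 7010 + D
Σ(formed) = 8×807 + 8×471 = 10224
ΔH = Σ(broken) − Σ(formed) = (7010 + D) − (10224) = −3214 + D
Setting this equal to −2609 kJ gives D = 605 kJ/mol.

D(C=C) ≈ 605 kJ/mol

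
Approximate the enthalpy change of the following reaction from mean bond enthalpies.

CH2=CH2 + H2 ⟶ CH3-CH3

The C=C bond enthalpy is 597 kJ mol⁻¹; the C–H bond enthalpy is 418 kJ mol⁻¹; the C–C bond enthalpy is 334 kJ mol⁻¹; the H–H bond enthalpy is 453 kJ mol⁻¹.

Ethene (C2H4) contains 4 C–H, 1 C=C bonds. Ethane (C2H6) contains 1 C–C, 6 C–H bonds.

Bonds broken (reactants):
  C–H: 4 × 418 = 1672
  C=C: 1 × 597 = 597
  H–H: 1 × 453 = 453
  Σ(broken) = 2722 kJ
Bonds formed (products):
  C–C: 1 × 334 = 334
  C–H: 6 × 418 = 2508
  Σ(formed) = 2842 kJ
ΔH = Σ(broken) − Σ(formed) = 2722 − 2842 = −120 kJ

ΔH ≈ −120 kJ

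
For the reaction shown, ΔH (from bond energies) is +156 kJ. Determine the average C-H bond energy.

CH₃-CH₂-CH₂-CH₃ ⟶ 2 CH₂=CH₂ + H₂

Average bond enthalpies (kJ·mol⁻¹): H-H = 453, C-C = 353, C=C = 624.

Let D be the C-H bond energy.
Σ(broken) = 3×353 + 10×D = 1059 + 10D
Σ(formed) = 8×D + 2×624 + 1×453 = 1701 + 8D
ΔH = Σ(broken) − Σ(formed) = (1059 + 10D) − (1701 + 8D) = −642 + 2D
Setting this equal to +156 kJ gives 2D = 798, so D = 399 kJ/mol.

D(C-H) ≈ 399 kJ/mol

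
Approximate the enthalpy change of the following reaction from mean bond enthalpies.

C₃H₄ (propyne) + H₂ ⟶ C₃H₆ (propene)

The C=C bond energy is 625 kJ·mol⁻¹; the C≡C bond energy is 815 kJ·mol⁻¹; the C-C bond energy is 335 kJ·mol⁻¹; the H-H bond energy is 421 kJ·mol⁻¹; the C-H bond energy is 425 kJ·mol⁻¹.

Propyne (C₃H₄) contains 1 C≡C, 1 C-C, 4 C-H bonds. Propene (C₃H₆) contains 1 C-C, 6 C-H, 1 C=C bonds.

Bonds broken (reactants):
  C≡C: 1 × 815 = 815
  C-C: 1 × 335 = 335
  C-H: 4 × 425 = 1700
  H-H: 1 × 421 = 421
  Σ(broken) = 3271 kJ
Bonds formed (products):
  C-C: 1 × 335 = 335
  C-H: 6 × 425 = 2550
  C=C: 1 × 625 = 625
  Σ(formed) = 3510 kJ
ΔH = Σ(broken) − Σ(formed) = 3271 − 3510 = −239 kJ

ΔH ≈ −239 kJ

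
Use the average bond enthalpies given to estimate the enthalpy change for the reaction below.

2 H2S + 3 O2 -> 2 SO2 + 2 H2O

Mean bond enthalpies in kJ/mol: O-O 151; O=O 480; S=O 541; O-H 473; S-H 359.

ΔH ≈ −1180 kJ

Bonds broken (reactants):
  O=O: 3 × 480 = 1440
  S-H: 4 × 359 = 1436
  Σ(broken) = 2876 kJ
Bonds formed (products):
  O-H: 4 × 473 = 1892
  S=O: 4 × 541 = 2164
  Σ(formed) = 4056 kJ
ΔH = Σ(broken) − Σ(formed) = 2876 − 4056 = −1180 kJ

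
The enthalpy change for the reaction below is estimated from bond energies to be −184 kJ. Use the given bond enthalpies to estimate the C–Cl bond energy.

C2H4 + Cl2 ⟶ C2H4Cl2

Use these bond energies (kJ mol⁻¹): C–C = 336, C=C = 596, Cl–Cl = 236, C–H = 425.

D(C–Cl) ≈ 340 kJ/mol

Let D be the C–Cl bond energy.
Σ(broken) = 4×425 + 1×596 + 1×236 = 2532
Σ(formed) = 1×336 + 2×D + 4×425 = 2036 + 2D
ΔH = Σ(broken) − Σ(formed) = (2532) − (2036 + 2D) = +496 − 2D
Setting this equal to −184 kJ gives 2D = 680, so D = 340 kJ/mol.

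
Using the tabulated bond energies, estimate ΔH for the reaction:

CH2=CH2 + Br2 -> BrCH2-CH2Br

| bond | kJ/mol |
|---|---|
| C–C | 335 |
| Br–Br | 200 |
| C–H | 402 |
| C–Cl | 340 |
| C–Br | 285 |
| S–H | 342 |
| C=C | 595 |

ΔH ≈ −110 kJ

Bonds broken (reactants):
  Br–Br: 1 × 200 = 200
  C–H: 4 × 402 = 1608
  C=C: 1 × 595 = 595
  Σ(broken) = 2403 kJ
Bonds formed (products):
  C–Br: 2 × 285 = 570
  C–C: 1 × 335 = 335
  C–H: 4 × 402 = 1608
  Σ(formed) = 2513 kJ
ΔH = Σ(broken) − Σ(formed) = 2403 − 2513 = −110 kJ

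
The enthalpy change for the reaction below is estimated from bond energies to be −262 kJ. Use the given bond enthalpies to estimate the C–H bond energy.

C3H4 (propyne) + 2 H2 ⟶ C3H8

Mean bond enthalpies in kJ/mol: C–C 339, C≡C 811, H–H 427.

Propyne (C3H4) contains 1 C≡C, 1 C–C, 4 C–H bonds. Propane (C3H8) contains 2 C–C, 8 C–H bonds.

Let D be the C–H bond energy.
Σ(broken) = 1×811 + 1×339 + 4×D + 2×427 = 2004 + 4D
Σ(formed) = 2×339 + 8×D = 678 + 8D
ΔH = Σ(broken) − Σ(formed) = (2004 + 4D) − (678 + 8D) = +1326 − 4D
Setting this equal to −262 kJ gives 4D = 1588, so D = 397 kJ/mol.

D(C–H) ≈ 397 kJ/mol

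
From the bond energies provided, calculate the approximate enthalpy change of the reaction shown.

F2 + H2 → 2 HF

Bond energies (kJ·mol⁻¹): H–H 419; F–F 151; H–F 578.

ΔH ≈ −586 kJ

Bonds broken (reactants):
  F–F: 1 × 151 = 151
  H–H: 1 × 419 = 419
  Σ(broken) = 570 kJ
Bonds formed (products):
  H–F: 2 × 578 = 1156
  Σ(formed) = 1156 kJ
ΔH = Σ(broken) − Σ(formed) = 570 − 1156 = −586 kJ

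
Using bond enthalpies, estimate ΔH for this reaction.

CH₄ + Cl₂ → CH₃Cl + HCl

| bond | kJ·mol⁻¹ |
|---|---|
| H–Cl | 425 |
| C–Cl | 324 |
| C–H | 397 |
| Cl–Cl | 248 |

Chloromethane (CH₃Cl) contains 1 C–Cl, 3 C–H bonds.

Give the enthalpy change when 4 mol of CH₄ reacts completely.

Bonds broken (reactants):
  C–H: 4 × 397 = 1588
  Cl–Cl: 1 × 248 = 248
  Σ(broken) = 1836 kJ
Bonds formed (products):
  C–Cl: 1 × 324 = 324
  C–H: 3 × 397 = 1191
  H–Cl: 1 × 425 = 425
  Σ(formed) = 1940 kJ
ΔH = Σ(broken) − Σ(formed) = 1836 − 1940 = −104 kJ
For 4× the reaction as written: 4 × (−104) = −416 kJ

ΔH = −416 kJ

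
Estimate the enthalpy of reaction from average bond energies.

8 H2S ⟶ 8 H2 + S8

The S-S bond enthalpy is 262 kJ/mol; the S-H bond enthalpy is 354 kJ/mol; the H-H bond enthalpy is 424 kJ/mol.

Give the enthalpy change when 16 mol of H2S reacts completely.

ΔH = +352 kJ

Bonds broken (reactants):
  S-H: 16 × 354 = 5664
  Σ(broken) = 5664 kJ
Bonds formed (products):
  H-H: 8 × 424 = 3392
  S-S: 8 × 262 = 2096
  Σ(formed) = 5488 kJ
ΔH = Σ(broken) − Σ(formed) = 5664 − 5488 = +176 kJ
For 2× the reaction as written: 2 × (+176) = +352 kJ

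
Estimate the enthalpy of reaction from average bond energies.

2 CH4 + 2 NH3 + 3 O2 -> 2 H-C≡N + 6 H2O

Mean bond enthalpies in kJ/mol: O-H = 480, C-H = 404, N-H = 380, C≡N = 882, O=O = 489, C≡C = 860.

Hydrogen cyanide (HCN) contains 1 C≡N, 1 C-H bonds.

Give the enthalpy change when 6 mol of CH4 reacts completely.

ΔH = −4059 kJ

Bonds broken (reactants):
  C-H: 8 × 404 = 3232
  N-H: 6 × 380 = 2280
  O=O: 3 × 489 = 1467
  Σ(broken) = 6979 kJ
Bonds formed (products):
  C≡N: 2 × 882 = 1764
  C-H: 2 × 404 = 808
  O-H: 12 × 480 = 5760
  Σ(formed) = 8332 kJ
ΔH = Σ(broken) − Σ(formed) = 6979 − 8332 = −1353 kJ
For 3× the reaction as written: 3 × (−1353) = −4059 kJ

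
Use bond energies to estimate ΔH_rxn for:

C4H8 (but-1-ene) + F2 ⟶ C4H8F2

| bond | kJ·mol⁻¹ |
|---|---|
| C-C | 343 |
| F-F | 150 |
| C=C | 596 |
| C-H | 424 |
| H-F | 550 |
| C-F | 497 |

ΔH ≈ −591 kJ

Bonds broken (reactants):
  C-C: 2 × 343 = 686
  C-H: 8 × 424 = 3392
  C=C: 1 × 596 = 596
  F-F: 1 × 150 = 150
  Σ(broken) = 4824 kJ
Bonds formed (products):
  C-C: 3 × 343 = 1029
  C-F: 2 × 497 = 994
  C-H: 8 × 424 = 3392
  Σ(formed) = 5415 kJ
ΔH = Σ(broken) − Σ(formed) = 4824 − 5415 = −591 kJ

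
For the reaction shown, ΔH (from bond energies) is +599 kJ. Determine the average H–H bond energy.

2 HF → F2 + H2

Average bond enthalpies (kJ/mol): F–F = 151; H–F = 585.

Let D be the H–H bond energy.
Σ(broken) = 2×585 = 1170
Σ(formed) = 1×151 + 1×D = 151 + D
ΔH = Σ(broken) − Σ(formed) = (1170) − (151 + D) = +1019 − D
Setting this equal to +599 kJ gives D = 420 kJ/mol.

D(H–H) ≈ 420 kJ/mol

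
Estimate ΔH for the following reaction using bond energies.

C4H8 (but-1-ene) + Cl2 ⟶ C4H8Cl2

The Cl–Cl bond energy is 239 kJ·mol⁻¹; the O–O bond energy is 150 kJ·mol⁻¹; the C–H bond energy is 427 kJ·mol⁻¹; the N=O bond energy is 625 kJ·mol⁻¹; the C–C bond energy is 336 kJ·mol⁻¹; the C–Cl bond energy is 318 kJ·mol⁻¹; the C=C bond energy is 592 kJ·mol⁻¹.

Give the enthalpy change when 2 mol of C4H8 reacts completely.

ΔH = −282 kJ

Bonds broken (reactants):
  C–C: 2 × 336 = 672
  C–H: 8 × 427 = 3416
  C=C: 1 × 592 = 592
  Cl–Cl: 1 × 239 = 239
  Σ(broken) = 4919 kJ
Bonds formed (products):
  C–C: 3 × 336 = 1008
  C–Cl: 2 × 318 = 636
  C–H: 8 × 427 = 3416
  Σ(formed) = 5060 kJ
ΔH = Σ(broken) − Σ(formed) = 4919 − 5060 = −141 kJ
For 2× the reaction as written: 2 × (−141) = −282 kJ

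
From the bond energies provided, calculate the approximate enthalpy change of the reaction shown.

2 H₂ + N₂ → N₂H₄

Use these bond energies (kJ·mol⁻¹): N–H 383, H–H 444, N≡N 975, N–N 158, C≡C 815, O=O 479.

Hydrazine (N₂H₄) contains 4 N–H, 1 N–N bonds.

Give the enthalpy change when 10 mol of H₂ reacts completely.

ΔH = +865 kJ

Bonds broken (reactants):
  H–H: 2 × 444 = 888
  N≡N: 1 × 975 = 975
  Σ(broken) = 1863 kJ
Bonds formed (products):
  N–H: 4 × 383 = 1532
  N–N: 1 × 158 = 158
  Σ(formed) = 1690 kJ
ΔH = Σ(broken) − Σ(formed) = 1863 − 1690 = +173 kJ
For 5× the reaction as written: 5 × (+173) = +865 kJ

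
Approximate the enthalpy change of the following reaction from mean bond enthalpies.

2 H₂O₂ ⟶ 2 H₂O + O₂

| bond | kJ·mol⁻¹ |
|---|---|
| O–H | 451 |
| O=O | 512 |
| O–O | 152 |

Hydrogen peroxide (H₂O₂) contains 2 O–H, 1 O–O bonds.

Bonds broken (reactants):
  O–H: 4 × 451 = 1804
  O–O: 2 × 152 = 304
  Σ(broken) = 2108 kJ
Bonds formed (products):
  O–H: 4 × 451 = 1804
  O=O: 1 × 512 = 512
  Σ(formed) = 2316 kJ
ΔH = Σ(broken) − Σ(formed) = 2108 − 2316 = −208 kJ

ΔH ≈ −208 kJ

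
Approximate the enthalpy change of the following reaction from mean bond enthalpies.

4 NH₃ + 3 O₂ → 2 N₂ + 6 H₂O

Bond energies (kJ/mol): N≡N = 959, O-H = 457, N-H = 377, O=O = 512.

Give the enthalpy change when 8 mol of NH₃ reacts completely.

Bonds broken (reactants):
  N-H: 12 × 377 = 4524
  O=O: 3 × 512 = 1536
  Σ(broken) = 6060 kJ
Bonds formed (products):
  N≡N: 2 × 959 = 1918
  O-H: 12 × 457 = 5484
  Σ(formed) = 7402 kJ
ΔH = Σ(broken) − Σ(formed) = 6060 − 7402 = −1342 kJ
For 2× the reaction as written: 2 × (−1342) = −2684 kJ

ΔH = −2684 kJ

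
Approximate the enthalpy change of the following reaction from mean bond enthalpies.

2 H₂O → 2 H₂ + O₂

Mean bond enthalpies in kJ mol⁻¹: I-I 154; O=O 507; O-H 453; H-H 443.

ΔH ≈ +419 kJ

Bonds broken (reactants):
  O-H: 4 × 453 = 1812
  Σ(broken) = 1812 kJ
Bonds formed (products):
  H-H: 2 × 443 = 886
  O=O: 1 × 507 = 507
  Σ(formed) = 1393 kJ
ΔH = Σ(broken) − Σ(formed) = 1812 − 1393 = +419 kJ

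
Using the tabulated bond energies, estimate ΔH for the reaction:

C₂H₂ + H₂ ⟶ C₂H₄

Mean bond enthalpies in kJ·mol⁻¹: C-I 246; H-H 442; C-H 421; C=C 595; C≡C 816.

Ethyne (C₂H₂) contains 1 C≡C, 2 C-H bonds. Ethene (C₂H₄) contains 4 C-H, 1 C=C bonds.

Bonds broken (reactants):
  C≡C: 1 × 816 = 816
  C-H: 2 × 421 = 842
  H-H: 1 × 442 = 442
  Σ(broken) = 2100 kJ
Bonds formed (products):
  C-H: 4 × 421 = 1684
  C=C: 1 × 595 = 595
  Σ(formed) = 2279 kJ
ΔH = Σ(broken) − Σ(formed) = 2100 − 2279 = −179 kJ

ΔH ≈ −179 kJ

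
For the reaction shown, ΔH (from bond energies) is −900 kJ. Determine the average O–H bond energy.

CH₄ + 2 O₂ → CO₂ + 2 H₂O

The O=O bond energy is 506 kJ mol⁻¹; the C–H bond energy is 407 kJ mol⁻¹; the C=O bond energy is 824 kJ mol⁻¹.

D(O–H) ≈ 473 kJ/mol

Let D be the O–H bond energy.
Σ(broken) = 4×407 + 2×506 = 2640
Σ(formed) = 2×824 + 4×D = 1648 + 4D
ΔH = Σ(broken) − Σ(formed) = (2640) − (1648 + 4D) = +992 − 4D
Setting this equal to −900 kJ gives 4D = 1892, so D = 473 kJ/mol.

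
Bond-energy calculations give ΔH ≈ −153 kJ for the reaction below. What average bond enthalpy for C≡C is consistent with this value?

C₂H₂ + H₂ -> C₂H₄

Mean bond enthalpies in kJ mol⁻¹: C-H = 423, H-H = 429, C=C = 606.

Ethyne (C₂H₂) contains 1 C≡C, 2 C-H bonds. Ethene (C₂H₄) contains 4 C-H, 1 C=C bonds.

Let D be the C≡C bond energy.
Σ(broken) = 1×D + 2×423 + 1×429 = 1275 + D
Σ(formed) = 4×423 + 1×606 = 2298
ΔH = Σ(broken) − Σ(formed) = (1275 + D) − (2298) = −1023 + D
Setting this equal to −153 kJ gives D = 870 kJ/mol.

D(C≡C) ≈ 870 kJ/mol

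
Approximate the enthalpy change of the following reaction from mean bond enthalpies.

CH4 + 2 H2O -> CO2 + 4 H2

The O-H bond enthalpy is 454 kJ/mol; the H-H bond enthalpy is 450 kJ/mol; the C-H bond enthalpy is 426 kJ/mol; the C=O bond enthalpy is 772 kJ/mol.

ΔH ≈ +176 kJ

Bonds broken (reactants):
  C-H: 4 × 426 = 1704
  O-H: 4 × 454 = 1816
  Σ(broken) = 3520 kJ
Bonds formed (products):
  C=O: 2 × 772 = 1544
  H-H: 4 × 450 = 1800
  Σ(formed) = 3344 kJ
ΔH = Σ(broken) − Σ(formed) = 3520 − 3344 = +176 kJ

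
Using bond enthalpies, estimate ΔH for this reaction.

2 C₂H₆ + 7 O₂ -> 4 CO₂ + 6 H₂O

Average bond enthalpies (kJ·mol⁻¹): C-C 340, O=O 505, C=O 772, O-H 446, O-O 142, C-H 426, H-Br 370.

Bonds broken (reactants):
  C-C: 2 × 340 = 680
  C-H: 12 × 426 = 5112
  O=O: 7 × 505 = 3535
  Σ(broken) = 9327 kJ
Bonds formed (products):
  C=O: 8 × 772 = 6176
  O-H: 12 × 446 = 5352
  Σ(formed) = 11528 kJ
ΔH = Σ(broken) − Σ(formed) = 9327 − 11528 = −2201 kJ

ΔH ≈ −2201 kJ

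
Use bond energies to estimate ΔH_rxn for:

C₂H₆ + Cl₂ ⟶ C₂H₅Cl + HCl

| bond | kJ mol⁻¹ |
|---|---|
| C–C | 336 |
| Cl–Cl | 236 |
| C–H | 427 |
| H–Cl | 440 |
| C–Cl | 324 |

ΔH ≈ −101 kJ

Bonds broken (reactants):
  C–C: 1 × 336 = 336
  C–H: 6 × 427 = 2562
  Cl–Cl: 1 × 236 = 236
  Σ(broken) = 3134 kJ
Bonds formed (products):
  C–C: 1 × 336 = 336
  C–Cl: 1 × 324 = 324
  C–H: 5 × 427 = 2135
  H–Cl: 1 × 440 = 440
  Σ(formed) = 3235 kJ
ΔH = Σ(broken) − Σ(formed) = 3134 − 3235 = −101 kJ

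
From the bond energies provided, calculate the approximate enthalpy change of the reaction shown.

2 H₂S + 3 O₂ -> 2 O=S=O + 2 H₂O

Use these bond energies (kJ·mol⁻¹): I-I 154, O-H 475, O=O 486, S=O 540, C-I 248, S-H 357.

Bonds broken (reactants):
  O=O: 3 × 486 = 1458
  S-H: 4 × 357 = 1428
  Σ(broken) = 2886 kJ
Bonds formed (products):
  O-H: 4 × 475 = 1900
  S=O: 4 × 540 = 2160
  Σ(formed) = 4060 kJ
ΔH = Σ(broken) − Σ(formed) = 2886 − 4060 = −1174 kJ

ΔH ≈ −1174 kJ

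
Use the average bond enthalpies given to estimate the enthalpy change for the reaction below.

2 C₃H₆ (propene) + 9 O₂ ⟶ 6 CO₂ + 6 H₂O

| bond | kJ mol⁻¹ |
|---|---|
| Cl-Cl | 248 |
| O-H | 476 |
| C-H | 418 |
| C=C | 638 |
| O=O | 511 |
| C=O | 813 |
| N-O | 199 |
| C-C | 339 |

Bonds broken (reactants):
  C-C: 2 × 339 = 678
  C-H: 12 × 418 = 5016
  C=C: 2 × 638 = 1276
  O=O: 9 × 511 = 4599
  Σ(broken) = 11569 kJ
Bonds formed (products):
  C=O: 12 × 813 = 9756
  O-H: 12 × 476 = 5712
  Σ(formed) = 15468 kJ
ΔH = Σ(broken) − Σ(formed) = 11569 − 15468 = −3899 kJ

ΔH ≈ −3899 kJ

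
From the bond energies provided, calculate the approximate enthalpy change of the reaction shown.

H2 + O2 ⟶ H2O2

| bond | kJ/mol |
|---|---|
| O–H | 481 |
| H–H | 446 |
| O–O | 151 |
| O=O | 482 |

ΔH ≈ −185 kJ

Bonds broken (reactants):
  H–H: 1 × 446 = 446
  O=O: 1 × 482 = 482
  Σ(broken) = 928 kJ
Bonds formed (products):
  O–H: 2 × 481 = 962
  O–O: 1 × 151 = 151
  Σ(formed) = 1113 kJ
ΔH = Σ(broken) − Σ(formed) = 928 − 1113 = −185 kJ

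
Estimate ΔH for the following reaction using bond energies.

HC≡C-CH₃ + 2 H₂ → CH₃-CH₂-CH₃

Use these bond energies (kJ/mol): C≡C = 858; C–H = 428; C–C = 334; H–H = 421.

ΔH ≈ −346 kJ

Bonds broken (reactants):
  C≡C: 1 × 858 = 858
  C–C: 1 × 334 = 334
  C–H: 4 × 428 = 1712
  H–H: 2 × 421 = 842
  Σ(broken) = 3746 kJ
Bonds formed (products):
  C–C: 2 × 334 = 668
  C–H: 8 × 428 = 3424
  Σ(formed) = 4092 kJ
ΔH = Σ(broken) − Σ(formed) = 3746 − 4092 = −346 kJ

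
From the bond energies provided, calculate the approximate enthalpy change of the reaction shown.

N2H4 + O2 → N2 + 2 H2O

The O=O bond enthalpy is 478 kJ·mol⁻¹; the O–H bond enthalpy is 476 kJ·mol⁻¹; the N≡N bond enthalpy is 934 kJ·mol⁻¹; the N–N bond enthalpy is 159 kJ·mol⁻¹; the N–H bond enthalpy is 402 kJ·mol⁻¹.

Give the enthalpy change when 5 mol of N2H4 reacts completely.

Bonds broken (reactants):
  N–H: 4 × 402 = 1608
  N–N: 1 × 159 = 159
  O=O: 1 × 478 = 478
  Σ(broken) = 2245 kJ
Bonds formed (products):
  N≡N: 1 × 934 = 934
  O–H: 4 × 476 = 1904
  Σ(formed) = 2838 kJ
ΔH = Σ(broken) − Σ(formed) = 2245 − 2838 = −593 kJ
For 5× the reaction as written: 5 × (−593) = −2965 kJ

ΔH = −2965 kJ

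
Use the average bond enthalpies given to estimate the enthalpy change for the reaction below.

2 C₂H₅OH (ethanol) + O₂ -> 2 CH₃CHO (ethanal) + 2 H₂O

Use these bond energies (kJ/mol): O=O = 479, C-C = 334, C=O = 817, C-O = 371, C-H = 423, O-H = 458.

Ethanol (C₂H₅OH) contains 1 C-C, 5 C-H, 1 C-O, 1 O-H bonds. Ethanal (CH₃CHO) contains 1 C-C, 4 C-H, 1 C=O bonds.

Bonds broken (reactants):
  C-C: 2 × 334 = 668
  C-H: 10 × 423 = 4230
  C-O: 2 × 371 = 742
  O-H: 2 × 458 = 916
  O=O: 1 × 479 = 479
  Σ(broken) = 7035 kJ
Bonds formed (products):
  C-C: 2 × 334 = 668
  C-H: 8 × 423 = 3384
  C=O: 2 × 817 = 1634
  O-H: 4 × 458 = 1832
  Σ(formed) = 7518 kJ
ΔH = Σ(broken) − Σ(formed) = 7035 − 7518 = −483 kJ

ΔH ≈ −483 kJ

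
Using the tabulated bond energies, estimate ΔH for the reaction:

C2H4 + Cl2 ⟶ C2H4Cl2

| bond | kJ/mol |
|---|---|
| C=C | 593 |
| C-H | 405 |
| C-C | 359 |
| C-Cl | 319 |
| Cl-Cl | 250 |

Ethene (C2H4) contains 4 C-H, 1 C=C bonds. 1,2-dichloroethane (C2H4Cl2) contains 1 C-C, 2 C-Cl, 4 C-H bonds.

Bonds broken (reactants):
  C-H: 4 × 405 = 1620
  C=C: 1 × 593 = 593
  Cl-Cl: 1 × 250 = 250
  Σ(broken) = 2463 kJ
Bonds formed (products):
  C-C: 1 × 359 = 359
  C-Cl: 2 × 319 = 638
  C-H: 4 × 405 = 1620
  Σ(formed) = 2617 kJ
ΔH = Σ(broken) − Σ(formed) = 2463 − 2617 = −154 kJ

ΔH ≈ −154 kJ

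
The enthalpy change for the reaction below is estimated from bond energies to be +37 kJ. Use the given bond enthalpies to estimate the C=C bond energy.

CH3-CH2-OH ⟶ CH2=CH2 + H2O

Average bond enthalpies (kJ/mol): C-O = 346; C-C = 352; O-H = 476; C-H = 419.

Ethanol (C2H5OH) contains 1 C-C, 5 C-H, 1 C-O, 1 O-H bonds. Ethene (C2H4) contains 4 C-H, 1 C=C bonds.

D(C=C) ≈ 604 kJ/mol

Let D be the C=C bond energy.
Σ(broken) = 1×352 + 5×419 + 1×346 + 1×476 = 3269
Σ(formed) = 4×419 + 1×D + 2×476 = 2628 + D
ΔH = Σ(broken) − Σ(formed) = (3269) − (2628 + D) = +641 − D
Setting this equal to +37 kJ gives D = 604 kJ/mol.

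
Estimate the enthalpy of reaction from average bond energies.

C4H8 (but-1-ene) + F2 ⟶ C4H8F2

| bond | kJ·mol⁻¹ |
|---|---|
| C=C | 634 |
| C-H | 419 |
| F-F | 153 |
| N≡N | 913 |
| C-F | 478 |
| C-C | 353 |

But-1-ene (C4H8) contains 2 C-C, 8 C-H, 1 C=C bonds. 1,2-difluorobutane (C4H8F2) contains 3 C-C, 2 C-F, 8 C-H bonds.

Bonds broken (reactants):
  C-C: 2 × 353 = 706
  C-H: 8 × 419 = 3352
  C=C: 1 × 634 = 634
  F-F: 1 × 153 = 153
  Σ(broken) = 4845 kJ
Bonds formed (products):
  C-C: 3 × 353 = 1059
  C-F: 2 × 478 = 956
  C-H: 8 × 419 = 3352
  Σ(formed) = 5367 kJ
ΔH = Σ(broken) − Σ(formed) = 4845 − 5367 = −522 kJ

ΔH ≈ −522 kJ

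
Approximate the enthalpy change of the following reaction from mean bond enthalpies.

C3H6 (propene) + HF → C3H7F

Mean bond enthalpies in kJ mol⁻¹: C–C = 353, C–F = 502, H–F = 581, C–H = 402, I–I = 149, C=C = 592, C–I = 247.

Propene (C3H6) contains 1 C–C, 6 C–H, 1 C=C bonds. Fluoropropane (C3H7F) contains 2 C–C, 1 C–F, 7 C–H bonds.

Bonds broken (reactants):
  C–C: 1 × 353 = 353
  C–H: 6 × 402 = 2412
  C=C: 1 × 592 = 592
  H–F: 1 × 581 = 581
  Σ(broken) = 3938 kJ
Bonds formed (products):
  C–C: 2 × 353 = 706
  C–F: 1 × 502 = 502
  C–H: 7 × 402 = 2814
  Σ(formed) = 4022 kJ
ΔH = Σ(broken) − Σ(formed) = 3938 − 4022 = −84 kJ

ΔH ≈ −84 kJ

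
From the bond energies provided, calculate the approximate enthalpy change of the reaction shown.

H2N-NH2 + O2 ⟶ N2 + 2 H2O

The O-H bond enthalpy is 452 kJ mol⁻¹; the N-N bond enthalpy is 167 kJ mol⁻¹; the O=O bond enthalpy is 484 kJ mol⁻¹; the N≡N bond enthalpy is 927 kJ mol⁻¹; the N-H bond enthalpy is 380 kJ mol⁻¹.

ΔH ≈ −564 kJ

Bonds broken (reactants):
  N-H: 4 × 380 = 1520
  N-N: 1 × 167 = 167
  O=O: 1 × 484 = 484
  Σ(broken) = 2171 kJ
Bonds formed (products):
  N≡N: 1 × 927 = 927
  O-H: 4 × 452 = 1808
  Σ(formed) = 2735 kJ
ΔH = Σ(broken) − Σ(formed) = 2171 − 2735 = −564 kJ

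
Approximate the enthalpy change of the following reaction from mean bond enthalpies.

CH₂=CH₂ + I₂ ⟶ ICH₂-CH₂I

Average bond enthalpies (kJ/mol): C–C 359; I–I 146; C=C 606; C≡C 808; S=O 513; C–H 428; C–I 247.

ΔH ≈ −101 kJ

Bonds broken (reactants):
  C–H: 4 × 428 = 1712
  C=C: 1 × 606 = 606
  I–I: 1 × 146 = 146
  Σ(broken) = 2464 kJ
Bonds formed (products):
  C–C: 1 × 359 = 359
  C–H: 4 × 428 = 1712
  C–I: 2 × 247 = 494
  Σ(formed) = 2565 kJ
ΔH = Σ(broken) − Σ(formed) = 2464 − 2565 = −101 kJ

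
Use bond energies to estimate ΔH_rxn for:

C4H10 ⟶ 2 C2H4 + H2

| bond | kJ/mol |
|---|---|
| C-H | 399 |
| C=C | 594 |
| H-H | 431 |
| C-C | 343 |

Bonds broken (reactants):
  C-C: 3 × 343 = 1029
  C-H: 10 × 399 = 3990
  Σ(broken) = 5019 kJ
Bonds formed (products):
  C-H: 8 × 399 = 3192
  C=C: 2 × 594 = 1188
  H-H: 1 × 431 = 431
  Σ(formed) = 4811 kJ
ΔH = Σ(broken) − Σ(formed) = 5019 − 4811 = +208 kJ

ΔH ≈ +208 kJ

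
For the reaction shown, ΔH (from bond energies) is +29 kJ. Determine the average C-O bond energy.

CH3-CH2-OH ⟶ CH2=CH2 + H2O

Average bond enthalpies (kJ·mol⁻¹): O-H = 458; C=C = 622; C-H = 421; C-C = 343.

Let D be the C-O bond energy.
Σ(broken) = 1×343 + 5×421 + 1×D + 1×458 = 2906 + D
Σ(formed) = 4×421 + 1×622 + 2×458 = 3222
ΔH = Σ(broken) − Σ(formed) = (2906 + D) − (3222) = −316 + D
Setting this equal to +29 kJ gives D = 345 kJ/mol.

D(C-O) ≈ 345 kJ/mol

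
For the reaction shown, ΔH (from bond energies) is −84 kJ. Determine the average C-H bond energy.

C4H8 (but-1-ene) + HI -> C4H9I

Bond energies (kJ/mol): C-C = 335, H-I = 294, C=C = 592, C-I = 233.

Let D be the C-H bond energy.
Σ(broken) = 2×335 + 8×D + 1×592 + 1×294 = 1556 + 8D
Σ(formed) = 3×335 + 9×D + 1×233 = 1238 + 9D
ΔH = Σ(broken) − Σ(formed) = (1556 + 8D) − (1238 + 9D) = +318 − D
Setting this equal to −84 kJ gives D = 402 kJ/mol.

D(C-H) ≈ 402 kJ/mol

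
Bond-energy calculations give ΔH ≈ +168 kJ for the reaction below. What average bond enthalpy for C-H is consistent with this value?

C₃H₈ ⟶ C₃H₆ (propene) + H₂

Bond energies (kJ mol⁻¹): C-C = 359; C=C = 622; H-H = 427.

D(C-H) ≈ 429 kJ/mol

Let D be the C-H bond energy.
Σ(broken) = 2×359 + 8×D = 718 + 8D
Σ(formed) = 1×359 + 6×D + 1×622 + 1×427 = 1408 + 6D
ΔH = Σ(broken) − Σ(formed) = (718 + 8D) − (1408 + 6D) = −690 + 2D
Setting this equal to +168 kJ gives 2D = 858, so D = 429 kJ/mol.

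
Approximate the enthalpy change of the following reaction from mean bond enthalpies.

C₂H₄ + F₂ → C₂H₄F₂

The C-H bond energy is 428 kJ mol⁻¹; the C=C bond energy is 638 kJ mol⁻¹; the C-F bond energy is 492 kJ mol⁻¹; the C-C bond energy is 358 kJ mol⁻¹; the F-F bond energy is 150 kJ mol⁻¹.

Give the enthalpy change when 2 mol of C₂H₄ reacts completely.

ΔH = −1108 kJ

Bonds broken (reactants):
  C-H: 4 × 428 = 1712
  C=C: 1 × 638 = 638
  F-F: 1 × 150 = 150
  Σ(broken) = 2500 kJ
Bonds formed (products):
  C-C: 1 × 358 = 358
  C-F: 2 × 492 = 984
  C-H: 4 × 428 = 1712
  Σ(formed) = 3054 kJ
ΔH = Σ(broken) − Σ(formed) = 2500 − 3054 = −554 kJ
For 2× the reaction as written: 2 × (−554) = −1108 kJ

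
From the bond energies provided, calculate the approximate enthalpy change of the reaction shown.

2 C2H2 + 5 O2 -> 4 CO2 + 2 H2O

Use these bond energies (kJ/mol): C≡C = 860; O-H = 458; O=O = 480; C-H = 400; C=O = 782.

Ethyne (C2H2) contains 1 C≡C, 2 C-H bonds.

ΔH ≈ −2368 kJ

Bonds broken (reactants):
  C≡C: 2 × 860 = 1720
  C-H: 4 × 400 = 1600
  O=O: 5 × 480 = 2400
  Σ(broken) = 5720 kJ
Bonds formed (products):
  C=O: 8 × 782 = 6256
  O-H: 4 × 458 = 1832
  Σ(formed) = 8088 kJ
ΔH = Σ(broken) − Σ(formed) = 5720 − 8088 = −2368 kJ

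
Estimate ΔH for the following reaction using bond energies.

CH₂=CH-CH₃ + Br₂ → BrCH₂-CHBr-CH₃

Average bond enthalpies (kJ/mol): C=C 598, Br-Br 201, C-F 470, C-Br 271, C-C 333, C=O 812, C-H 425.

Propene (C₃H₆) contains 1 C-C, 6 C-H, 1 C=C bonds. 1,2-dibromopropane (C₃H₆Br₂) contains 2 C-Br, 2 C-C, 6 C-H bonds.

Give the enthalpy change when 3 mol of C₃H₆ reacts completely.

Bonds broken (reactants):
  Br-Br: 1 × 201 = 201
  C-C: 1 × 333 = 333
  C-H: 6 × 425 = 2550
  C=C: 1 × 598 = 598
  Σ(broken) = 3682 kJ
Bonds formed (products):
  C-Br: 2 × 271 = 542
  C-C: 2 × 333 = 666
  C-H: 6 × 425 = 2550
  Σ(formed) = 3758 kJ
ΔH = Σ(broken) − Σ(formed) = 3682 − 3758 = −76 kJ
For 3× the reaction as written: 3 × (−76) = −228 kJ

ΔH = −228 kJ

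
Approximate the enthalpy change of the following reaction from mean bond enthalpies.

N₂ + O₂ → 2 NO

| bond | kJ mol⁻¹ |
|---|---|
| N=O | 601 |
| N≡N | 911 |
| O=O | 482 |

Bonds broken (reactants):
  N≡N: 1 × 911 = 911
  O=O: 1 × 482 = 482
  Σ(broken) = 1393 kJ
Bonds formed (products):
  N=O: 2 × 601 = 1202
  Σ(formed) = 1202 kJ
ΔH = Σ(broken) − Σ(formed) = 1393 − 1202 = +191 kJ

ΔH ≈ +191 kJ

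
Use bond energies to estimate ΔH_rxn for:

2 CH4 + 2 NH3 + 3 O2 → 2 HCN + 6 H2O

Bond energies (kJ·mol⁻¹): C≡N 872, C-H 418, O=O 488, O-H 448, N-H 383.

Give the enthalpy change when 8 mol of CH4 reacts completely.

Bonds broken (reactants):
  C-H: 8 × 418 = 3344
  N-H: 6 × 383 = 2298
  O=O: 3 × 488 = 1464
  Σ(broken) = 7106 kJ
Bonds formed (products):
  C≡N: 2 × 872 = 1744
  C-H: 2 × 418 = 836
  O-H: 12 × 448 = 5376
  Σ(formed) = 7956 kJ
ΔH = Σ(broken) − Σ(formed) = 7106 − 7956 = −850 kJ
For 4× the reaction as written: 4 × (−850) = −3400 kJ

ΔH = −3400 kJ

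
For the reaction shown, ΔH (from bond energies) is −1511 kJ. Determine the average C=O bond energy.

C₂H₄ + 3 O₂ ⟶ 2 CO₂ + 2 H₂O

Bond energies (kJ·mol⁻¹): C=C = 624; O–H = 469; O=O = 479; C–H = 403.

D(C=O) ≈ 827 kJ/mol

Let D be the C=O bond energy.
Σ(broken) = 4×403 + 1×624 + 3×479 = 3673
Σ(formed) = 4×D + 4×469 = 1876 + 4D
ΔH = Σ(broken) − Σ(formed) = (3673) − (1876 + 4D) = +1797 − 4D
Setting this equal to −1511 kJ gives 4D = 3308, so D = 827 kJ/mol.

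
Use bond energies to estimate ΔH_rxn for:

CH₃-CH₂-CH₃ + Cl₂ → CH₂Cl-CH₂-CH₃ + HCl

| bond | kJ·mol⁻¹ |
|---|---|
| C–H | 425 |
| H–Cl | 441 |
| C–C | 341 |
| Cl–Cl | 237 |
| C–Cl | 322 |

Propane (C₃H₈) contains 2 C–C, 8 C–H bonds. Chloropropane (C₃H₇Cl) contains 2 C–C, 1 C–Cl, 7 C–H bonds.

Bonds broken (reactants):
  C–C: 2 × 341 = 682
  C–H: 8 × 425 = 3400
  Cl–Cl: 1 × 237 = 237
  Σ(broken) = 4319 kJ
Bonds formed (products):
  C–C: 2 × 341 = 682
  C–Cl: 1 × 322 = 322
  C–H: 7 × 425 = 2975
  H–Cl: 1 × 441 = 441
  Σ(formed) = 4420 kJ
ΔH = Σ(broken) − Σ(formed) = 4319 − 4420 = −101 kJ

ΔH ≈ −101 kJ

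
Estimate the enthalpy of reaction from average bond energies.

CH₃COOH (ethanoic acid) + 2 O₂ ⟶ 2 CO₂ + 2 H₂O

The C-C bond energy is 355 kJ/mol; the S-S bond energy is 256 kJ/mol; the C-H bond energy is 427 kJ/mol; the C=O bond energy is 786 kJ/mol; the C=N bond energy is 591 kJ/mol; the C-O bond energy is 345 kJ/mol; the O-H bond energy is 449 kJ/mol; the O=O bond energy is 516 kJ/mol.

ΔH ≈ −692 kJ

Bonds broken (reactants):
  C-C: 1 × 355 = 355
  C-H: 3 × 427 = 1281
  C-O: 1 × 345 = 345
  C=O: 1 × 786 = 786
  O-H: 1 × 449 = 449
  O=O: 2 × 516 = 1032
  Σ(broken) = 4248 kJ
Bonds formed (products):
  C=O: 4 × 786 = 3144
  O-H: 4 × 449 = 1796
  Σ(formed) = 4940 kJ
ΔH = Σ(broken) − Σ(formed) = 4248 − 4940 = −692 kJ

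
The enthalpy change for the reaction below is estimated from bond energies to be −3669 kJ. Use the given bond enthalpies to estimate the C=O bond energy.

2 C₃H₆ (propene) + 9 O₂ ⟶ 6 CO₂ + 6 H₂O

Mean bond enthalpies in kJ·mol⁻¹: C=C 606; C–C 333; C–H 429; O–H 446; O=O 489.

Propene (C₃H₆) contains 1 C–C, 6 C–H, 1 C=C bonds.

D(C=O) ≈ 812 kJ/mol

Let D be the C=O bond energy.
Σ(broken) = 2×333 + 12×429 + 2×606 + 9×489 = 11427
Σ(formed) = 12×D + 12×446 = 5352 + 12D
ΔH = Σ(broken) − Σ(formed) = (11427) − (5352 + 12D) = +6075 − 12D
Setting this equal to −3669 kJ gives 12D = 9744, so D = 812 kJ/mol.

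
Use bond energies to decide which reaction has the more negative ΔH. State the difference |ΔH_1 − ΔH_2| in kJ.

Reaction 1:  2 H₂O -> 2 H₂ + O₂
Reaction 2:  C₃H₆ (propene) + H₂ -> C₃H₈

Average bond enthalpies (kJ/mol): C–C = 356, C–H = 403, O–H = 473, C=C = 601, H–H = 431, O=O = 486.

Reaction 2, by 674 kJ

Reaction 1:
  Bonds broken (reactants):
    O–H: 4 × 473 = 1892
    Σ(broken) = 1892 kJ
  Bonds formed (products):
    H–H: 2 × 431 = 862
    O=O: 1 × 486 = 486
    Σ(formed) = 1348 kJ
  ΔH_1 = 1892 − 1348 = +544 kJ
Reaction 2:
  Bonds broken (reactants):
    C–C: 1 × 356 = 356
    C–H: 6 × 403 = 2418
    C=C: 1 × 601 = 601
    H–H: 1 × 431 = 431
    Σ(broken) = 3806 kJ
  Bonds formed (products):
    C–C: 2 × 356 = 712
    C–H: 8 × 403 = 3224
    Σ(formed) = 3936 kJ
  ΔH_2 = 3806 − 3936 = −130 kJ
ΔH_1 − ΔH_2 = +674 kJ, so reaction 2 has the more negative ΔH; |ΔH_1 − ΔH_2| = 674 kJ.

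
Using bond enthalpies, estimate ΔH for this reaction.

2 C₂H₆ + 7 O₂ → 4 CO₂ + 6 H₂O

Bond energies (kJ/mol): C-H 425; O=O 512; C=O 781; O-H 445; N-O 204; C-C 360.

Bonds broken (reactants):
  C-C: 2 × 360 = 720
  C-H: 12 × 425 = 5100
  O=O: 7 × 512 = 3584
  Σ(broken) = 9404 kJ
Bonds formed (products):
  C=O: 8 × 781 = 6248
  O-H: 12 × 445 = 5340
  Σ(formed) = 11588 kJ
ΔH = Σ(broken) − Σ(formed) = 9404 − 11588 = −2184 kJ

ΔH ≈ −2184 kJ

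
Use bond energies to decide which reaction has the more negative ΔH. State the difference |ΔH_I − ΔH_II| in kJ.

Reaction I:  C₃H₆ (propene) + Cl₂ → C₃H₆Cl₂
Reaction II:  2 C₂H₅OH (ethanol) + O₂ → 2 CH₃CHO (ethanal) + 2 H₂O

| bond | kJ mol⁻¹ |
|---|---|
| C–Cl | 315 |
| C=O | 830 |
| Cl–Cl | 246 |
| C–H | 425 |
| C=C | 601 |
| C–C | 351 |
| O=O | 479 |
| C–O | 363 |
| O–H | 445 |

Reaction II, by 361 kJ

Reaction I:
  Bonds broken (reactants):
    C–C: 1 × 351 = 351
    C–H: 6 × 425 = 2550
    C=C: 1 × 601 = 601
    Cl–Cl: 1 × 246 = 246
    Σ(broken) = 3748 kJ
  Bonds formed (products):
    C–C: 2 × 351 = 702
    C–Cl: 2 × 315 = 630
    C–H: 6 × 425 = 2550
    Σ(formed) = 3882 kJ
  ΔH_I = 3748 − 3882 = −134 kJ
Reaction II:
  Bonds broken (reactants):
    C–C: 2 × 351 = 702
    C–H: 10 × 425 = 4250
    C–O: 2 × 363 = 726
    O–H: 2 × 445 = 890
    O=O: 1 × 479 = 479
    Σ(broken) = 7047 kJ
  Bonds formed (products):
    C–C: 2 × 351 = 702
    C–H: 8 × 425 = 3400
    C=O: 2 × 830 = 1660
    O–H: 4 × 445 = 1780
    Σ(formed) = 7542 kJ
  ΔH_II = 7047 − 7542 = −495 kJ
ΔH_I − ΔH_II = +361 kJ, so reaction II has the more negative ΔH; |ΔH_I − ΔH_II| = 361 kJ.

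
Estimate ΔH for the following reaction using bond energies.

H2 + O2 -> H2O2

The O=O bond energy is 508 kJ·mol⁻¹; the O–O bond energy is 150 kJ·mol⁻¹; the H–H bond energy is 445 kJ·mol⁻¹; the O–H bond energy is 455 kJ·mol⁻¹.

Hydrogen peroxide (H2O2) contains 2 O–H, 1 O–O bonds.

Bonds broken (reactants):
  H–H: 1 × 445 = 445
  O=O: 1 × 508 = 508
  Σ(broken) = 953 kJ
Bonds formed (products):
  O–H: 2 × 455 = 910
  O–O: 1 × 150 = 150
  Σ(formed) = 1060 kJ
ΔH = Σ(broken) − Σ(formed) = 953 − 1060 = −107 kJ

ΔH ≈ −107 kJ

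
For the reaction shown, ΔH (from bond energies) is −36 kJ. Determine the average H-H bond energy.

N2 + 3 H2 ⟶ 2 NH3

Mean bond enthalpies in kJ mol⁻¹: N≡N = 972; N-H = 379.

D(H-H) ≈ 422 kJ/mol

Let D be the H-H bond energy.
Σ(broken) = 3×D + 1×972 = 972 + 3D
Σ(formed) = 6×379 = 2274
ΔH = Σ(broken) − Σ(formed) = (972 + 3D) − (2274) = −1302 + 3D
Setting this equal to −36 kJ gives 3D = 1266, so D = 422 kJ/mol.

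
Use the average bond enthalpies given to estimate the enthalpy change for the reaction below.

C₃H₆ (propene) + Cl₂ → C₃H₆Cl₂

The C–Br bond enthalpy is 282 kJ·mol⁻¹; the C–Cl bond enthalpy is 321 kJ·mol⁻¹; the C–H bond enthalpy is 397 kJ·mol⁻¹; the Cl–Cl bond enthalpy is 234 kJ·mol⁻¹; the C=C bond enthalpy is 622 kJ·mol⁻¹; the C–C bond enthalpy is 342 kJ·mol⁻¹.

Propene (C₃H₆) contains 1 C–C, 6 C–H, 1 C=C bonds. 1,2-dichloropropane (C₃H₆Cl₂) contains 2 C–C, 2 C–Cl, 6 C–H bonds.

Bonds broken (reactants):
  C–C: 1 × 342 = 342
  C–H: 6 × 397 = 2382
  C=C: 1 × 622 = 622
  Cl–Cl: 1 × 234 = 234
  Σ(broken) = 3580 kJ
Bonds formed (products):
  C–C: 2 × 342 = 684
  C–Cl: 2 × 321 = 642
  C–H: 6 × 397 = 2382
  Σ(formed) = 3708 kJ
ΔH = Σ(broken) − Σ(formed) = 3580 − 3708 = −128 kJ

ΔH ≈ −128 kJ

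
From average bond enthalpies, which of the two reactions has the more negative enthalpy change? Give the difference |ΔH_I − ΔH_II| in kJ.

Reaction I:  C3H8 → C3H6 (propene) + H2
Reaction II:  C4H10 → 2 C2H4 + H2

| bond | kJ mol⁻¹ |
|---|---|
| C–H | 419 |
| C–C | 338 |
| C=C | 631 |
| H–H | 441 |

Reaction I:
  Bonds broken (reactants):
    C–C: 2 × 338 = 676
    C–H: 8 × 419 = 3352
    Σ(broken) = 4028 kJ
  Bonds formed (products):
    C–C: 1 × 338 = 338
    C–H: 6 × 419 = 2514
    C=C: 1 × 631 = 631
    H–H: 1 × 441 = 441
    Σ(formed) = 3924 kJ
  ΔH_I = 4028 − 3924 = +104 kJ
Reaction II:
  Bonds broken (reactants):
    C–C: 3 × 338 = 1014
    C–H: 10 × 419 = 4190
    Σ(broken) = 5204 kJ
  Bonds formed (products):
    C–H: 8 × 419 = 3352
    C=C: 2 × 631 = 1262
    H–H: 1 × 441 = 441
    Σ(formed) = 5055 kJ
  ΔH_II = 5204 − 5055 = +149 kJ
ΔH_I − ΔH_II = −45 kJ, so reaction I has the more negative ΔH; |ΔH_I − ΔH_II| = 45 kJ.

Reaction I, by 45 kJ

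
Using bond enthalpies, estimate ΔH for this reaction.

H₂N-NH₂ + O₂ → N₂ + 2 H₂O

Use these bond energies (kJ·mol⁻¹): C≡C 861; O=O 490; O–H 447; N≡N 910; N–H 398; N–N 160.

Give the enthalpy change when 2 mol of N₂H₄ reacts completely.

ΔH = −912 kJ

Bonds broken (reactants):
  N–H: 4 × 398 = 1592
  N–N: 1 × 160 = 160
  O=O: 1 × 490 = 490
  Σ(broken) = 2242 kJ
Bonds formed (products):
  N≡N: 1 × 910 = 910
  O–H: 4 × 447 = 1788
  Σ(formed) = 2698 kJ
ΔH = Σ(broken) − Σ(formed) = 2242 − 2698 = −456 kJ
For 2× the reaction as written: 2 × (−456) = −912 kJ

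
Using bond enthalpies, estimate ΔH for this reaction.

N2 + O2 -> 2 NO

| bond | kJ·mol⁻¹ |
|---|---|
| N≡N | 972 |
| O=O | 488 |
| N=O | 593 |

ΔH ≈ +274 kJ

Bonds broken (reactants):
  N≡N: 1 × 972 = 972
  O=O: 1 × 488 = 488
  Σ(broken) = 1460 kJ
Bonds formed (products):
  N=O: 2 × 593 = 1186
  Σ(formed) = 1186 kJ
ΔH = Σ(broken) − Σ(formed) = 1460 − 1186 = +274 kJ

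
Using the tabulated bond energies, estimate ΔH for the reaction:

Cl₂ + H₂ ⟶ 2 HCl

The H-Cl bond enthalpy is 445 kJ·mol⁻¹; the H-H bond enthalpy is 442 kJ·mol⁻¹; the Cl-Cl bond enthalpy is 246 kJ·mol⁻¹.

ΔH ≈ −202 kJ

Bonds broken (reactants):
  Cl-Cl: 1 × 246 = 246
  H-H: 1 × 442 = 442
  Σ(broken) = 688 kJ
Bonds formed (products):
  H-Cl: 2 × 445 = 890
  Σ(formed) = 890 kJ
ΔH = Σ(broken) − Σ(formed) = 688 − 890 = −202 kJ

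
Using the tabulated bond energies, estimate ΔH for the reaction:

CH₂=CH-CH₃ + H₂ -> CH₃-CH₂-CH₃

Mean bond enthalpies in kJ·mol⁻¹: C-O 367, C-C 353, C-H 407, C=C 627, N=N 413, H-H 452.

ΔH ≈ −88 kJ

Bonds broken (reactants):
  C-C: 1 × 353 = 353
  C-H: 6 × 407 = 2442
  C=C: 1 × 627 = 627
  H-H: 1 × 452 = 452
  Σ(broken) = 3874 kJ
Bonds formed (products):
  C-C: 2 × 353 = 706
  C-H: 8 × 407 = 3256
  Σ(formed) = 3962 kJ
ΔH = Σ(broken) − Σ(formed) = 3874 − 3962 = −88 kJ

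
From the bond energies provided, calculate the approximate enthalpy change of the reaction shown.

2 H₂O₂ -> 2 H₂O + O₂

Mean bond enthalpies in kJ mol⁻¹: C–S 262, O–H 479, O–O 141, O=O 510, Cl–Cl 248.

ΔH ≈ −228 kJ

Bonds broken (reactants):
  O–H: 4 × 479 = 1916
  O–O: 2 × 141 = 282
  Σ(broken) = 2198 kJ
Bonds formed (products):
  O–H: 4 × 479 = 1916
  O=O: 1 × 510 = 510
  Σ(formed) = 2426 kJ
ΔH = Σ(broken) − Σ(formed) = 2198 − 2426 = −228 kJ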